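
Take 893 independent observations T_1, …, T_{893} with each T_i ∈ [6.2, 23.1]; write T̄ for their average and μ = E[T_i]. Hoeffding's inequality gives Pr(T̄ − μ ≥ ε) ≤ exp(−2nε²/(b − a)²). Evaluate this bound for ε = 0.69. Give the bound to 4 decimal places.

Exponent: 2nε²/(b − a)² = 2·893·0.69² / 16.9² = 2.97719.
Bound = exp(−2.97719) = 0.05094.

0.0509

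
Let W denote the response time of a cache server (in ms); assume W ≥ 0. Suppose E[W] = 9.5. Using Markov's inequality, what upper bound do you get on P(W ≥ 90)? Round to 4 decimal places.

0.1056

Markov's inequality: for a non-negative random variable, P(W ≥ a) ≤ E[W]/a.
Here E[W] = 9.5 and a = 90, so the bound is 9.5/90 = 0.1056.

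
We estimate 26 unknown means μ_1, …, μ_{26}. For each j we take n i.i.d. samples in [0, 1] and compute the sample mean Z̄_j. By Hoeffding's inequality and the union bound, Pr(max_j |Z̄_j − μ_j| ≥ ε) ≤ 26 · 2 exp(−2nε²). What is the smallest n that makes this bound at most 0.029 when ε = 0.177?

Need 2·26·exp(−2nε²) ≤ 0.029, i.e. exp(−2nε²) ≤ 0.029/52.
So 2nε² ≥ ln(52/0.029) = 7.491703.
Hence n ≥ 7.491703/(2·0.177²) = 119.565.
The smallest integer n is 120.

120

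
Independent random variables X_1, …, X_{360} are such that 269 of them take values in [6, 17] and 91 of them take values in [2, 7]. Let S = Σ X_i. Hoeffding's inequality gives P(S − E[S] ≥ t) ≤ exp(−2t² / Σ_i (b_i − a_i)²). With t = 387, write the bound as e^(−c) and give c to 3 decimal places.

8.601

Σ(b_i − a_i)² = 269·11² + 91·5² = 34824.
c = 2t² / 34824 = 2·387² / 34824 = 8.6015.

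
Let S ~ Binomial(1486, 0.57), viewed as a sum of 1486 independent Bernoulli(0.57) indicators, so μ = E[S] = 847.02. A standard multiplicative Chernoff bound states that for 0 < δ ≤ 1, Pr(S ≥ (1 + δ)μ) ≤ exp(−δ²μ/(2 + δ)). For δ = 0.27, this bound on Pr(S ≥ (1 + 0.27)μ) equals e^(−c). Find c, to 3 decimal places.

c = δ²μ/(2 + δ) = 0.27²·847.02/(2 + 0.27) = 27.2017.

27.202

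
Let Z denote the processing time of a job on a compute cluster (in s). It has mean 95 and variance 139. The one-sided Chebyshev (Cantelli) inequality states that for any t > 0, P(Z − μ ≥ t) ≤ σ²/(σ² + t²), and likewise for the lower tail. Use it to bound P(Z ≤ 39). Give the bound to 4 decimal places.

Here σ² = 139 and t = 56, so σ² + t² = 3275.
Cantelli's bound: 139/3275 = 0.0424.

0.0424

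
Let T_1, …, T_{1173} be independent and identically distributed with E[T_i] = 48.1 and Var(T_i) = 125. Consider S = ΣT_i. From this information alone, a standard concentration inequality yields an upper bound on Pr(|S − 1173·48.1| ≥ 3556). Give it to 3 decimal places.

0.012

With mean and variance of each term known, Chebyshev's inequality bounds the deviation of the sum (or sample mean).
Var(S) = n·Var(T_i) = 1173·125 = 146625.
Chebyshev: Pr(|S − 1173·48.1| ≥ 3556) ≤ Var(S)/3556² = 146625/12645136 = 0.0116.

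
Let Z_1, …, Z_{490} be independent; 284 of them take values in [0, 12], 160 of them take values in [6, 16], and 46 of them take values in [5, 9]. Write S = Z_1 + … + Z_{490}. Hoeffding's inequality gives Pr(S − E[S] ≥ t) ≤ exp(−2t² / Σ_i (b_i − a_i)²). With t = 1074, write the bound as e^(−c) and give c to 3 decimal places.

Σ(b_i − a_i)² = 284·12² + 160·10² + 46·4² = 57632.
c = 2t² / 57632 = 2·1074² / 57632 = 40.0290.

40.029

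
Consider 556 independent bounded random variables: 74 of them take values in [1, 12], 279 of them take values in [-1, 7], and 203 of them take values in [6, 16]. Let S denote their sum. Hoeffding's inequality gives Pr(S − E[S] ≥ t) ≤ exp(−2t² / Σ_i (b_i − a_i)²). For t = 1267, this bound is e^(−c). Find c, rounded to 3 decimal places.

68.151

Σ(b_i − a_i)² = 74·11² + 279·8² + 203·10² = 47110.
c = 2t² / 47110 = 2·1267² / 47110 = 68.1507.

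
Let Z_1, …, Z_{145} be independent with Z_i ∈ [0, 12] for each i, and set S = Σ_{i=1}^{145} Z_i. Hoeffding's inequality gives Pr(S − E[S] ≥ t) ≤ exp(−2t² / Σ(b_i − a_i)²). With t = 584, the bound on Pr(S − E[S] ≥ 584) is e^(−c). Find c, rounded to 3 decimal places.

32.668

Σ(b_i − a_i)² = 145·(12)² = 20880.
c = 2t²/20880 = 2·584²/20880 = 32.6682.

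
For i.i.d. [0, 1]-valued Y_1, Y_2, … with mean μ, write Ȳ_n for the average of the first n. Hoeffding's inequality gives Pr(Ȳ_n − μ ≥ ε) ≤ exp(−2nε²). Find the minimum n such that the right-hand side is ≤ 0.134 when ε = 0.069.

212

Require exp(−2nε²) ≤ 0.134, i.e. 2nε² ≥ ln(1/0.134) = 2.009915.
So n ≥ 2.009915 / (2·0.069²) = 211.081.
The smallest integer n is 212.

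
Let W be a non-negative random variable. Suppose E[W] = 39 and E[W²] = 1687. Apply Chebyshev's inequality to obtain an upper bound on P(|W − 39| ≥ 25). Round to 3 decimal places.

Var(W) = E[W²] − (E[W])² = 1687 − 1521 = 166.
Chebyshev's inequality: P(|W − μ| ≥ t) ≤ Var(W)/t² = 166/625 = 0.2656.

0.266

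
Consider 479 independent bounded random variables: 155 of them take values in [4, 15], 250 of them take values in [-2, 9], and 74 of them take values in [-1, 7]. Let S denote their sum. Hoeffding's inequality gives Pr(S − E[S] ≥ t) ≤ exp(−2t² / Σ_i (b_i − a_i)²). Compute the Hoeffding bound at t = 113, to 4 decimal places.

0.6218

Σ(b_i − a_i)² = 155·11² + 250·11² + 74·8² = 53741.
Exponent = 2·113² / 53741 = 0.47521.
Bound = exp(−0.47521) = 0.62176.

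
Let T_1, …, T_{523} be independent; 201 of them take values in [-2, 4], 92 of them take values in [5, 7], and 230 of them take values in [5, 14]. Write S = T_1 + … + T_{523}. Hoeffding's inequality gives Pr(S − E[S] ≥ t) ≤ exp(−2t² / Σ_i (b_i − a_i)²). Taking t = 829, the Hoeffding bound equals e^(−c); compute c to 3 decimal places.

Σ(b_i − a_i)² = 201·6² + 92·2² + 230·9² = 26234.
c = 2t² / 26234 = 2·829² / 26234 = 52.3932.

52.393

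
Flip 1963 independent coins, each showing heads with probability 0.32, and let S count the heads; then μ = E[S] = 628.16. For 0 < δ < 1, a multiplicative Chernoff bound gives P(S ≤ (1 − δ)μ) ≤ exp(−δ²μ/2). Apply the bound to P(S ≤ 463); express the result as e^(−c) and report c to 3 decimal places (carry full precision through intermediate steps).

Write 463 = (1 − δ)μ, so δ = 1 − 463/628.16 = 0.2629266…
Then the exponent is δ²μ/2 = (μ − 463)²/(2μ) = 21.712482.

21.712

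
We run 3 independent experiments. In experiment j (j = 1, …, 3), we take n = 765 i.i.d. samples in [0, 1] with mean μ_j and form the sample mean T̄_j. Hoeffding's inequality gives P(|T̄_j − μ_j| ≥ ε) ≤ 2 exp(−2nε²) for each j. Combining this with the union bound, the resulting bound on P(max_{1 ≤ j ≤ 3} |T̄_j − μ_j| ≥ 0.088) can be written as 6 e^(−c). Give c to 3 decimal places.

Union bound over the 3 events: P(max_{1 ≤ j ≤ 3} |T̄_j − μ_j| ≥ 0.088) ≤ 3·2·exp(−2nε²) = 6 exp(−2·765·0.088²).
So c = 2·765·0.088² = 11.8483.

11.848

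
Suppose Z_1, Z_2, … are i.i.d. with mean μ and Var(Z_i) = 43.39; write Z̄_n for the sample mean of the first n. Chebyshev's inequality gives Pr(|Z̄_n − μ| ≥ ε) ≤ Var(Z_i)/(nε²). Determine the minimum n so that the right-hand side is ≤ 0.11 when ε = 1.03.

372

Require 43.39/(n·1.03²) ≤ 0.11, i.e. n ≥ 43.39/(0.11·1.03²) = 371.811.
The smallest integer n is 372.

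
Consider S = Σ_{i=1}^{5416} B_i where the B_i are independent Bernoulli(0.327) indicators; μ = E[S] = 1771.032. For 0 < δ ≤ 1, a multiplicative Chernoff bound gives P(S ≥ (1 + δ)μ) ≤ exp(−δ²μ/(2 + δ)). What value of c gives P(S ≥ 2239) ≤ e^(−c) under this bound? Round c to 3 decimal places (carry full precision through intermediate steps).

Write 2239 = (1 + δ)μ, so δ = 2239/1771.032 − 1 = 0.2642346…
Then the exponent is δ²μ/(2 + δ) = (2239 − μ)² / (μ·(2 + δ)) = 54.611546.

54.612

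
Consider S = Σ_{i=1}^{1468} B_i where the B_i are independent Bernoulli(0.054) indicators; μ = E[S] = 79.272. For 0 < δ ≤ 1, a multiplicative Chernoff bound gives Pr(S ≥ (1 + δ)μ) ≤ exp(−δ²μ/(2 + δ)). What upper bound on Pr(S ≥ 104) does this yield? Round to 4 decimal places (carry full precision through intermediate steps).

0.0356

Write 104 = (1 + δ)μ, so δ = 104/79.272 − 1 = 0.3119386…
Then the exponent is δ²μ/(2 + δ) = (104 − μ)² / (μ·(2 + δ)) = 3.336429.
Bound = exp(−3.336429) = 0.03556.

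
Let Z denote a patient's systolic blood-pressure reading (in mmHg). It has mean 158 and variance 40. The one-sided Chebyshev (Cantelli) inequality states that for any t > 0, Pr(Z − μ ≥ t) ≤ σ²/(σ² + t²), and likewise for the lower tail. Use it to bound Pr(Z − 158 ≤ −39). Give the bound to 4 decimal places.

Here σ² = 40 and t = 39, so σ² + t² = 1561.
Cantelli's bound: 40/1561 = 0.0256.

0.0256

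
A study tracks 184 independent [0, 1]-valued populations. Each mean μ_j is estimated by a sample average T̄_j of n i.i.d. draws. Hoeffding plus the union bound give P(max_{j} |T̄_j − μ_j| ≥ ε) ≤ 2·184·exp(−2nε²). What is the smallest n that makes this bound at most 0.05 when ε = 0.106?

Need 2·184·exp(−2nε²) ≤ 0.05, i.e. exp(−2nε²) ≤ 0.05/368.
So 2nε² ≥ ln(368/0.05) = 8.903815.
Hence n ≥ 8.903815/(2·0.106²) = 396.218.
The smallest integer n is 397.

397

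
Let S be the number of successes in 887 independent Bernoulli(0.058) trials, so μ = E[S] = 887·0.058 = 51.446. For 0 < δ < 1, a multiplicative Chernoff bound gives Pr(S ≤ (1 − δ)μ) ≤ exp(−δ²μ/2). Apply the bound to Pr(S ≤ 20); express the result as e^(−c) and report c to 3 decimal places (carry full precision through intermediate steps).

9.611

Write 20 = (1 − δ)μ, so δ = 1 − 20/51.446 = 0.6112429…
Then the exponent is δ²μ/2 = (μ − 20)²/(2μ) = 9.610571.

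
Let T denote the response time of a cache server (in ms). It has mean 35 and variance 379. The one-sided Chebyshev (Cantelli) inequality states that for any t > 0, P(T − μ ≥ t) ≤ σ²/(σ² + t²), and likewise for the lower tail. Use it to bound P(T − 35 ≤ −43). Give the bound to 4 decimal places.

Here σ² = 379 and t = 43, so σ² + t² = 2228.
Cantelli's bound: 379/2228 = 0.1701.

0.1701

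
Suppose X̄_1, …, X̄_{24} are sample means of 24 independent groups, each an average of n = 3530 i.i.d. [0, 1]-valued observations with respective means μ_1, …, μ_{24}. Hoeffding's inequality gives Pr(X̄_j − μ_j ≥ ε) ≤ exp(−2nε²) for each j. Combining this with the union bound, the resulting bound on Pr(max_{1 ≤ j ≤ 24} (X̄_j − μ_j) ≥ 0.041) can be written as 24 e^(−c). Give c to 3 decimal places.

Union bound over the 24 events: Pr(max_{1 ≤ j ≤ 24} (X̄_j − μ_j) ≥ 0.041) ≤ 24·exp(−2nε²) = 24 exp(−2·3530·0.041²).
So c = 2·3530·0.041² = 11.8679.

11.868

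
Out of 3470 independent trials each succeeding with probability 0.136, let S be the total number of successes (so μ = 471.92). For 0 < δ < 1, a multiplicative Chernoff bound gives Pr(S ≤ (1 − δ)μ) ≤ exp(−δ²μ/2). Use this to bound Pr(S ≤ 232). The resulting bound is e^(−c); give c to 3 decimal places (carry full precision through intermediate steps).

60.987

Write 232 = (1 − δ)μ, so δ = 1 − 232/471.92 = 0.5083913…
Then the exponent is δ²μ/2 = (μ − 232)²/(2μ) = 60.986615.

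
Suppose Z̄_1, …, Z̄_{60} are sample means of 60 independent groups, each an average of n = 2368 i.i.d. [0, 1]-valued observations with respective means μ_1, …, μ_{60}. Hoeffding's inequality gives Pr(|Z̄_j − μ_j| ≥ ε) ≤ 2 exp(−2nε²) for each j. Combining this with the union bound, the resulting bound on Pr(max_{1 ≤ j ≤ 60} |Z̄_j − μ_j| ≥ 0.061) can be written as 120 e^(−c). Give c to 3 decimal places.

17.623

Union bound over the 60 events: Pr(max_{1 ≤ j ≤ 60} |Z̄_j − μ_j| ≥ 0.061) ≤ 60·2·exp(−2nε²) = 120 exp(−2·2368·0.061²).
So c = 2·2368·0.061² = 17.6227.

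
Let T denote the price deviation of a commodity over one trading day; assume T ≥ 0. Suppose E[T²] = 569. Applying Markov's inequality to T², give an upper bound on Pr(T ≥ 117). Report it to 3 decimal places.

0.042

Since T ≥ 0, the event {T ≥ 117} is the same as {T² ≥ 13689}.
Markov's inequality applied to T² gives Pr(T² ≥ 13689) ≤ E[T²]/13689 = 569/13689 = 0.0416.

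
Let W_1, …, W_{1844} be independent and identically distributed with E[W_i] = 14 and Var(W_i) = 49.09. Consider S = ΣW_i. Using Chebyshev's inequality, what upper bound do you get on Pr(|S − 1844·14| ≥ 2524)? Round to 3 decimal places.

0.014

Var(S) = n·Var(W_i) = 1844·49.09 = 90521.96.
Chebyshev: Pr(|S − 1844·14| ≥ 2524) ≤ Var(S)/2524² = 90521.96/6370576 = 0.0142.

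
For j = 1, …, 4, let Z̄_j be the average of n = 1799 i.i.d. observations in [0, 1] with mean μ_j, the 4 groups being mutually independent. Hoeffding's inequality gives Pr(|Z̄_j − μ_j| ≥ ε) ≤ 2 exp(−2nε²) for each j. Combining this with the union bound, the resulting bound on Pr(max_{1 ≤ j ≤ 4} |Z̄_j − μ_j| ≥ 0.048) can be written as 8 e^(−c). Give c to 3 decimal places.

Union bound over the 4 events: Pr(max_{1 ≤ j ≤ 4} |Z̄_j − μ_j| ≥ 0.048) ≤ 4·2·exp(−2nε²) = 8 exp(−2·1799·0.048²).
So c = 2·1799·0.048² = 8.2898.

8.290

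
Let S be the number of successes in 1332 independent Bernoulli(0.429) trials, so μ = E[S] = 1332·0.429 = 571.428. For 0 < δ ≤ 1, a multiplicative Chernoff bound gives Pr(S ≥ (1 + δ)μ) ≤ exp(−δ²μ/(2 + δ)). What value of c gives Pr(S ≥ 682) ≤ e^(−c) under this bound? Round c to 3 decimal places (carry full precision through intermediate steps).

Write 682 = (1 + δ)μ, so δ = 682/571.428 − 1 = 0.1935012…
Then the exponent is δ²μ/(2 + δ) = (682 − μ)² / (μ·(2 + δ)) = 9.754184.

9.754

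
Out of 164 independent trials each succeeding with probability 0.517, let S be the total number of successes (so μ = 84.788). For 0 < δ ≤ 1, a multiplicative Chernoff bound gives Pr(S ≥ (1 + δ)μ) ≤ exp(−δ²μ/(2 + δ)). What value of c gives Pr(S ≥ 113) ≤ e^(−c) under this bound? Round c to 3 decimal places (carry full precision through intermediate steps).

4.024

Write 113 = (1 + δ)μ, so δ = 113/84.788 − 1 = 0.3327358…
Then the exponent is δ²μ/(2 + δ) = (113 − μ)² / (μ·(2 + δ)) = 4.024091.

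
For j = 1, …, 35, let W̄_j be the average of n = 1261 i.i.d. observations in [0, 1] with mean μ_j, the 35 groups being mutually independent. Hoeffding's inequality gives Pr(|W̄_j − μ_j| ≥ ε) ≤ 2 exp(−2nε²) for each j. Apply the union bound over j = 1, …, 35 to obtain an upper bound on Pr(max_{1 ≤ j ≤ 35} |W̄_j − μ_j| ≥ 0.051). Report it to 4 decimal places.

0.0991

Per-experiment Hoeffding bound: 2·exp(−2·1261·0.051²) = 2·exp(−6.55972) = 0.0028326.
Union bound over 35 events: 35·0.0028326 = 0.09914.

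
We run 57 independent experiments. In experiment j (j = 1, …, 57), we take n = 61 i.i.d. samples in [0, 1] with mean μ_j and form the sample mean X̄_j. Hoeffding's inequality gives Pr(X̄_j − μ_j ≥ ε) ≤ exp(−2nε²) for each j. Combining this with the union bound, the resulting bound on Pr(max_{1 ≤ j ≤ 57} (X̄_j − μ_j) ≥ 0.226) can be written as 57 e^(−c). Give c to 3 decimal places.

Union bound over the 57 events: Pr(max_{1 ≤ j ≤ 57} (X̄_j − μ_j) ≥ 0.226) ≤ 57·exp(−2nε²) = 57 exp(−2·61·0.226²).
So c = 2·61·0.226² = 6.2313.

6.231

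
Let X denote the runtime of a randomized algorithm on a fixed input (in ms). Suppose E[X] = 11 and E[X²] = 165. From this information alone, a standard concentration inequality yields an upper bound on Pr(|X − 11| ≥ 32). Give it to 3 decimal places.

The first two moments determine the variance, so Chebyshev's inequality is the sharpest standard bound available.
Var(X) = E[X²] − (E[X])² = 165 − 121 = 44.
Chebyshev's inequality: Pr(|X − μ| ≥ t) ≤ Var(X)/t² = 44/1024 = 0.0430.

0.043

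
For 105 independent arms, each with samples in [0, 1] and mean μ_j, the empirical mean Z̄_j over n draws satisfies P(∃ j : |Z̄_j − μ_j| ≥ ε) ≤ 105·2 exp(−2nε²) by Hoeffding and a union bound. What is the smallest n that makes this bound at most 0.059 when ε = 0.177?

131

Need 2·105·exp(−2nε²) ≤ 0.059, i.e. exp(−2nε²) ≤ 0.059/210.
So 2nε² ≥ ln(210/0.059) = 8.177325.
Hence n ≥ 8.177325/(2·0.177²) = 130.507.
The smallest integer n is 131.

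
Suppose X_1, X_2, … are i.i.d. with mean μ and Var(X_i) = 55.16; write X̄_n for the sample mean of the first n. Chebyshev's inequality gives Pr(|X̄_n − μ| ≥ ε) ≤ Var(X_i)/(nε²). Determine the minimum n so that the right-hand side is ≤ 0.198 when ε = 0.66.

640

Require 55.16/(n·0.66²) ≤ 0.198, i.e. n ≥ 55.16/(0.198·0.66²) = 639.545.
The smallest integer n is 640.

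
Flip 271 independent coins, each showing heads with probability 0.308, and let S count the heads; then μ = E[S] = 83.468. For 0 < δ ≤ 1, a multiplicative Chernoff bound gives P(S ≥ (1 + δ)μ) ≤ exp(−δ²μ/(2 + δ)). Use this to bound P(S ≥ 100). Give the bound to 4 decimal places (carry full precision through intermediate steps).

Write 100 = (1 + δ)μ, so δ = 100/83.468 − 1 = 0.1980639…
Then the exponent is δ²μ/(2 + δ) = (100 − μ)² / (μ·(2 + δ)) = 1.489671.
Bound = exp(−1.489671) = 0.22545.

0.2254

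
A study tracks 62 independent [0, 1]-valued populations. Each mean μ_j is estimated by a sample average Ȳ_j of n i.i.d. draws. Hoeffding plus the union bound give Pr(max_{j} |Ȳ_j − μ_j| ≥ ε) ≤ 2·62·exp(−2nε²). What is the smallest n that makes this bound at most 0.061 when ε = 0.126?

Need 2·62·exp(−2nε²) ≤ 0.061, i.e. exp(−2nε²) ≤ 0.061/124.
So 2nε² ≥ ln(124/0.061) = 7.617163.
Hence n ≥ 7.617163/(2·0.126²) = 239.896.
The smallest integer n is 240.

240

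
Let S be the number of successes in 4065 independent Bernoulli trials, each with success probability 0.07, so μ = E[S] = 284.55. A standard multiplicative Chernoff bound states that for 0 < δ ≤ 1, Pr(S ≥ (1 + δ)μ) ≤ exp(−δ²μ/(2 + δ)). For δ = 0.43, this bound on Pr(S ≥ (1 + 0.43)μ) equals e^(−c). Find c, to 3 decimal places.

21.652

c = δ²μ/(2 + δ) = 0.43²·284.55/(2 + 0.43) = 21.6516.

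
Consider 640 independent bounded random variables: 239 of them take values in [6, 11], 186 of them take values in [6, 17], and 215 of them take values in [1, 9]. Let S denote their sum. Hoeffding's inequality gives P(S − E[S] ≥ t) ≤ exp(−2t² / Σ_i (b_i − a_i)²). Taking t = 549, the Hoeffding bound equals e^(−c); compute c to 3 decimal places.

Σ(b_i − a_i)² = 239·5² + 186·11² + 215·8² = 42241.
c = 2t² / 42241 = 2·549² / 42241 = 14.2705.

14.271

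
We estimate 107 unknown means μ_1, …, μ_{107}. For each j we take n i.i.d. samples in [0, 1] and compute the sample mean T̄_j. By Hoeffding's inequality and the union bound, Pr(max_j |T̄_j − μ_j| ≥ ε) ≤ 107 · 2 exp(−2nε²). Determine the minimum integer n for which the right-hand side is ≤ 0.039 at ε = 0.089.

544

Need 2·107·exp(−2nε²) ≤ 0.039, i.e. exp(−2nε²) ≤ 0.039/214.
So 2nε² ≥ ln(214/0.039) = 8.610170.
Hence n ≥ 8.610170/(2·0.089²) = 543.503.
The smallest integer n is 544.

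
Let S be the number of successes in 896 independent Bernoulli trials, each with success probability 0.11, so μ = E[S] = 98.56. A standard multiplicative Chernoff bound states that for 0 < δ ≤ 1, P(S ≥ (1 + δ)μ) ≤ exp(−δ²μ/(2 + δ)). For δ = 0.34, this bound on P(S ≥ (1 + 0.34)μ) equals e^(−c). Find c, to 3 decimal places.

c = δ²μ/(2 + δ) = 0.34²·98.56/(2 + 0.34) = 4.8690.

4.869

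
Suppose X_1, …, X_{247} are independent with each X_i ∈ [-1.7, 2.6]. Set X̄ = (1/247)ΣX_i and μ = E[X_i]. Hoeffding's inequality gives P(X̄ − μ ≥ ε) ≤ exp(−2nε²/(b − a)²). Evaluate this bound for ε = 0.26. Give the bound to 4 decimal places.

Exponent: 2nε²/(b − a)² = 2·247·0.26² / 4.3² = 1.80608.
Bound = exp(−1.80608) = 0.16430.

0.1643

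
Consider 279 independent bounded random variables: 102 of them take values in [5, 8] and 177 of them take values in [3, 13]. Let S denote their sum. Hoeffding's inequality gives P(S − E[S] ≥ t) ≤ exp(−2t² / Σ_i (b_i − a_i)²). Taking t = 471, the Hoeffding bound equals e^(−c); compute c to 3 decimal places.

23.831

Σ(b_i − a_i)² = 102·3² + 177·10² = 18618.
c = 2t² / 18618 = 2·471² / 18618 = 23.8308.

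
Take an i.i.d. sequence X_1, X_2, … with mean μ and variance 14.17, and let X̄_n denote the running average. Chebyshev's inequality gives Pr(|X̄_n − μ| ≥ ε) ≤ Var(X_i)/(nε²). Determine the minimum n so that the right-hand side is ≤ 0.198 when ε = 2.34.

14

Require 14.17/(n·2.34²) ≤ 0.198, i.e. n ≥ 14.17/(0.198·2.34²) = 13.070.
The smallest integer n is 14.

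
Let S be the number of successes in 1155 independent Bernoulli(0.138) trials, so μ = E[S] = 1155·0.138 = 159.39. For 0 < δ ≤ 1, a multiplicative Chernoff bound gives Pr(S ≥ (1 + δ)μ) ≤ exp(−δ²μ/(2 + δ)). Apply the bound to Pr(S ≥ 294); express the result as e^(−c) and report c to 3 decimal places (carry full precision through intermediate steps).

Write 294 = (1 + δ)μ, so δ = 294/159.39 − 1 = 0.8445323…
Then the exponent is δ²μ/(2 + δ) = (294 − μ)² / (μ·(2 + δ)) = 39.965266.

39.965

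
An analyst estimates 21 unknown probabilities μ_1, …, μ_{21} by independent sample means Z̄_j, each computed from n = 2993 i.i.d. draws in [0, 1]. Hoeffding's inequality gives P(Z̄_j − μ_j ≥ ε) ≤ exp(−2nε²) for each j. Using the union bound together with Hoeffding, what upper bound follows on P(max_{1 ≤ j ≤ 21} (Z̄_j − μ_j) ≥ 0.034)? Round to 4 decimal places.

Per-experiment Hoeffding bound: exp(−2·2993·0.034²) = exp(−6.91982) = 0.00098801.
Union bound over 21 events: 21·0.00098801 = 0.02075.

0.0207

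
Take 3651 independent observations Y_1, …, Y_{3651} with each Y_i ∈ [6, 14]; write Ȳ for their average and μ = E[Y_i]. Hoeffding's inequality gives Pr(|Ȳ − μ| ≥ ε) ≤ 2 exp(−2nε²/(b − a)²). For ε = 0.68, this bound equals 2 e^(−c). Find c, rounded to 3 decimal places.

c = 2nε²/(b − a)² = 2·3651·0.68² / 8² = 52.7570.

52.757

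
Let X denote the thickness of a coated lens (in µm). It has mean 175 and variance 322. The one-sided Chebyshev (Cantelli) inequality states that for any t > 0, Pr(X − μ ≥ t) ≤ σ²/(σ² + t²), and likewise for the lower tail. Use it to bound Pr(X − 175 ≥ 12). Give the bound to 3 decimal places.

0.691

Here σ² = 322 and t = 12, so σ² + t² = 466.
Cantelli's bound: 322/466 = 0.6910.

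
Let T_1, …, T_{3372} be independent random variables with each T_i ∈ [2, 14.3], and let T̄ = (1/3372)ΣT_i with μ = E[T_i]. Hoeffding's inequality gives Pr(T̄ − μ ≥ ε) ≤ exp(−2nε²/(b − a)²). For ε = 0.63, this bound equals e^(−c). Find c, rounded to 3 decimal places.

c = 2nε²/(b − a)² = 2·3372·0.63² / 12.3² = 17.6925.

17.692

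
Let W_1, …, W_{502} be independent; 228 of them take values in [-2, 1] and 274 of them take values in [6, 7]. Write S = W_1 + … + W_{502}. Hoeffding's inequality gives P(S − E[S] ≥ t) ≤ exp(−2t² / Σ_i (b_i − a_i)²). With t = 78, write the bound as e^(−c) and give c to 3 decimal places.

5.231

Σ(b_i − a_i)² = 228·3² + 274·1² = 2326.
c = 2t² / 2326 = 2·78² / 2326 = 5.2313.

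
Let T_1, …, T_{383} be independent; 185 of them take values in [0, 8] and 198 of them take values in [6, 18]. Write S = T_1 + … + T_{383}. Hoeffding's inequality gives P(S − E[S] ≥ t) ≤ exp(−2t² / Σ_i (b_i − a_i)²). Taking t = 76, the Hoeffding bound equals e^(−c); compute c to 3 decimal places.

0.286

Σ(b_i − a_i)² = 185·8² + 198·12² = 40352.
c = 2t² / 40352 = 2·76² / 40352 = 0.2863.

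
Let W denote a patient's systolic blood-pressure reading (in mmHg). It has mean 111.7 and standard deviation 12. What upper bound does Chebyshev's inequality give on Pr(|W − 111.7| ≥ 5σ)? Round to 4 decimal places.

0.0400

Chebyshev: Pr(|W − μ| ≥ t) ≤ Var(W)/t².
Var(W) = σ² = 12² = 144.
t = 5·12 = 60.
Bound = 144 / 3600 = 0.0400.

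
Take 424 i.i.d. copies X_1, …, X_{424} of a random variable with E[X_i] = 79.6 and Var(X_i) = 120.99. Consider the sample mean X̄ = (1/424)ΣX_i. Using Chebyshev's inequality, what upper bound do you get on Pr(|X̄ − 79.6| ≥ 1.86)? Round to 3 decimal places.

Var(X̄) = Var(X_i)/n = 120.99/424 = 0.28535.
Chebyshev: Pr(|X̄ − 79.6| ≥ 1.86) ≤ Var(X̄)/(1.86)² = 120.99/(424·1.86²) = 0.0825.

0.082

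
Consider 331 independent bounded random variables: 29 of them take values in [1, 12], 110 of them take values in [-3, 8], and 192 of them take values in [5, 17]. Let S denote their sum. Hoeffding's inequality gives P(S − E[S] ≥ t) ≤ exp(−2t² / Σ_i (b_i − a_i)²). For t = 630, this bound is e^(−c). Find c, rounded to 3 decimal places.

17.851

Σ(b_i − a_i)² = 29·11² + 110·11² + 192·12² = 44467.
c = 2t² / 44467 = 2·630² / 44467 = 17.8514.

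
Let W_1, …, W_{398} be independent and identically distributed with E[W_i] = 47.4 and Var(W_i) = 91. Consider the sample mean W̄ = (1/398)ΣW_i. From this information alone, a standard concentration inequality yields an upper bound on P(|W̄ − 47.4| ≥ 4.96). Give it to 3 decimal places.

0.009

With mean and variance of each term known, Chebyshev's inequality bounds the deviation of the sum (or sample mean).
Var(W̄) = Var(W_i)/n = 91/398 = 0.22864.
Chebyshev: P(|W̄ − 47.4| ≥ 4.96) ≤ Var(W̄)/(4.96)² = 91/(398·4.96²) = 0.0093.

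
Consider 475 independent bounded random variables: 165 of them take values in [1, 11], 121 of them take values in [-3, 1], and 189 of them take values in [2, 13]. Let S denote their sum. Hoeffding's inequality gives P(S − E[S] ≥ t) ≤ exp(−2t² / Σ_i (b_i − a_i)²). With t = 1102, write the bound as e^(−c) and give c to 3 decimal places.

Σ(b_i − a_i)² = 165·10² + 121·4² + 189·11² = 41305.
c = 2t² / 41305 = 2·1102² / 41305 = 58.8018.

58.802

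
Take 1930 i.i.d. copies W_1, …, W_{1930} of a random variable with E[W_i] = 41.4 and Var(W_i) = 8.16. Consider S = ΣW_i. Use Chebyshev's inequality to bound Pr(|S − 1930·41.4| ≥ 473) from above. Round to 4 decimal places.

0.0704

Var(S) = n·Var(W_i) = 1930·8.16 = 15748.8.
Chebyshev: Pr(|S − 1930·41.4| ≥ 473) ≤ Var(S)/473² = 15748.8/223729 = 0.0704.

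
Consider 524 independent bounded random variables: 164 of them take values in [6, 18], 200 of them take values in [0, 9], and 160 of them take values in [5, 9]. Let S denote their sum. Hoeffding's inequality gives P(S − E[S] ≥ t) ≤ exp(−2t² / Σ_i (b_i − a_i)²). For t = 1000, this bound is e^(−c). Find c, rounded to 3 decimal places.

47.197

Σ(b_i − a_i)² = 164·12² + 200·9² + 160·4² = 42376.
c = 2t² / 42376 = 2·1000² / 42376 = 47.1965.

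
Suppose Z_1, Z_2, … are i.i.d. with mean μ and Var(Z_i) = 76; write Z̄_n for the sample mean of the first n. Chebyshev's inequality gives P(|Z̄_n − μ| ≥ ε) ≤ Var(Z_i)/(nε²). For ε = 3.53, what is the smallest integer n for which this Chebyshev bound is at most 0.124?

Require 76/(n·3.53²) ≤ 0.124, i.e. n ≥ 76/(0.124·3.53²) = 49.186.
The smallest integer n is 50.

50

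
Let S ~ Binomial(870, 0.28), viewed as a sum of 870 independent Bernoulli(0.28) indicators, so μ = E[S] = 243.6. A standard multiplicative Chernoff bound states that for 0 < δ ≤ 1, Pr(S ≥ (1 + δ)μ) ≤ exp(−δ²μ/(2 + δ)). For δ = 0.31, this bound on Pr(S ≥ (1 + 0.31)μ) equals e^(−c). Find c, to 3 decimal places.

10.134

c = δ²μ/(2 + δ) = 0.31²·243.6/(2 + 0.31) = 10.1342.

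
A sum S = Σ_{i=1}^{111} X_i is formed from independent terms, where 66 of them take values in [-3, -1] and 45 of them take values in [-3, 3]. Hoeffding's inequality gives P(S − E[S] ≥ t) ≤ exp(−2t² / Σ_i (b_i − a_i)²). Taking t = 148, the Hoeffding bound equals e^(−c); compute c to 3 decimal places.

Σ(b_i − a_i)² = 66·2² + 45·6² = 1884.
c = 2t² / 1884 = 2·148² / 1884 = 23.2527.

23.253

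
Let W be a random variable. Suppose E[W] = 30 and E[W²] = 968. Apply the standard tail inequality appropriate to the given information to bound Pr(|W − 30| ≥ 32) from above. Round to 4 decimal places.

0.0664

The first two moments determine the variance, so Chebyshev's inequality is the sharpest standard bound available.
Var(W) = E[W²] − (E[W])² = 968 − 900 = 68.
Chebyshev's inequality: Pr(|W − μ| ≥ t) ≤ Var(W)/t² = 68/1024 = 0.0664.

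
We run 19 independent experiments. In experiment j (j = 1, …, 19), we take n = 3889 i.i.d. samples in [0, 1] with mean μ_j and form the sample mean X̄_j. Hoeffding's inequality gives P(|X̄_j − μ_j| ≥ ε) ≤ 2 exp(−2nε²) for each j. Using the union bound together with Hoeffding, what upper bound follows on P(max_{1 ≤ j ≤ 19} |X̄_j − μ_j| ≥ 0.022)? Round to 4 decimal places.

0.8808

Per-experiment Hoeffding bound: 2·exp(−2·3889·0.022²) = 2·exp(−3.76455) = 0.046356.
Union bound over 19 events: 19·0.046356 = 0.88076.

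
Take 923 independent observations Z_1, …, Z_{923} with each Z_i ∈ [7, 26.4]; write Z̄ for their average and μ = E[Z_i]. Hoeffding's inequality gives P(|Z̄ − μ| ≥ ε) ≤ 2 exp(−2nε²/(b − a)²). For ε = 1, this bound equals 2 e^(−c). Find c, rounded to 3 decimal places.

4.905

c = 2nε²/(b − a)² = 2·923·1² / 19.4² = 4.9049.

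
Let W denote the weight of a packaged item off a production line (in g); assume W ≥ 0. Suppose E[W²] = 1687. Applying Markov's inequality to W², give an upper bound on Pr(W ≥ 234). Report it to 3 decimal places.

Since W ≥ 0, the event {W ≥ 234} is the same as {W² ≥ 54756}.
Markov's inequality applied to W² gives Pr(W² ≥ 54756) ≤ E[W²]/54756 = 1687/54756 = 0.0308.

0.031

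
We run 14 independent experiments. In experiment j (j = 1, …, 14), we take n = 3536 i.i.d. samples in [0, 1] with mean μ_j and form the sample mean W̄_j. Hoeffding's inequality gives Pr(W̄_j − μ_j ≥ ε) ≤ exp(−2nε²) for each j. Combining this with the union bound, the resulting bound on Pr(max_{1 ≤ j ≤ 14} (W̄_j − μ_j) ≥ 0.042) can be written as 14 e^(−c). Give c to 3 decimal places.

Union bound over the 14 events: Pr(max_{1 ≤ j ≤ 14} (W̄_j − μ_j) ≥ 0.042) ≤ 14·exp(−2nε²) = 14 exp(−2·3536·0.042²).
So c = 2·3536·0.042² = 12.4750.

12.475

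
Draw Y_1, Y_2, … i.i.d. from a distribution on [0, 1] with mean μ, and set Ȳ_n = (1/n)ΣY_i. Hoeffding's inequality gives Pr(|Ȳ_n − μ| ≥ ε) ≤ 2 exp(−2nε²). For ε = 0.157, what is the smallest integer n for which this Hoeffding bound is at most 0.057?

73

Require 2·exp(−2nε²) ≤ 0.057, i.e. 2nε² ≥ ln(2/0.057) = 3.557851.
So n ≥ 3.557851 / (2·0.157²) = 72.170.
The smallest integer n is 73.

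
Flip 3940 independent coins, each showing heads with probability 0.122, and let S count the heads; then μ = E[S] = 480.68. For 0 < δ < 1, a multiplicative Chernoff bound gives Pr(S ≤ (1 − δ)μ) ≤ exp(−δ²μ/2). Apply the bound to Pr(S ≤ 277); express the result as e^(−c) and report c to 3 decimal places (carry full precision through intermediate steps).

Write 277 = (1 − δ)μ, so δ = 1 − 277/480.68 = 0.423733…
Then the exponent is δ²μ/2 = (μ − 277)²/(2μ) = 43.152973.

43.153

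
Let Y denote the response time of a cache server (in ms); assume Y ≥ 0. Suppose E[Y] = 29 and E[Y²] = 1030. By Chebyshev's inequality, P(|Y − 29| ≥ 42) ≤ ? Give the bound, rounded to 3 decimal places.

Var(Y) = E[Y²] − (E[Y])² = 1030 − 841 = 189.
Chebyshev's inequality: P(|Y − μ| ≥ t) ≤ Var(Y)/t² = 189/1764 = 0.1071.

0.107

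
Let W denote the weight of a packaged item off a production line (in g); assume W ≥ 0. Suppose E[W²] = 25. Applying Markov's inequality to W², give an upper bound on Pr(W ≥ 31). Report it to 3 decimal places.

Since W ≥ 0, the event {W ≥ 31} is the same as {W² ≥ 961}.
Markov's inequality applied to W² gives Pr(W² ≥ 961) ≤ E[W²]/961 = 25/961 = 0.0260.

0.026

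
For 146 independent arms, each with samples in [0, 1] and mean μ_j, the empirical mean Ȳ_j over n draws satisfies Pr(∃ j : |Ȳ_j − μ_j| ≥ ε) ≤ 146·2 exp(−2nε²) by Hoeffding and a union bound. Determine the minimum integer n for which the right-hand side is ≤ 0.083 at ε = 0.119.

Need 2·146·exp(−2nε²) ≤ 0.083, i.e. exp(−2nε²) ≤ 0.083/292.
So 2nε² ≥ ln(292/0.083) = 8.165668.
Hence n ≥ 8.165668/(2·0.119²) = 288.315.
The smallest integer n is 289.

289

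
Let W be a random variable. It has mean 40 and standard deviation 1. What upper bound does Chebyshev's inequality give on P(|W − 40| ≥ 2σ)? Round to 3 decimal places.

0.250

Chebyshev: P(|W − μ| ≥ t) ≤ Var(W)/t².
Var(W) = σ² = 1² = 1.
t = 2·1 = 2.
Bound = 1 / 4 = 0.2500.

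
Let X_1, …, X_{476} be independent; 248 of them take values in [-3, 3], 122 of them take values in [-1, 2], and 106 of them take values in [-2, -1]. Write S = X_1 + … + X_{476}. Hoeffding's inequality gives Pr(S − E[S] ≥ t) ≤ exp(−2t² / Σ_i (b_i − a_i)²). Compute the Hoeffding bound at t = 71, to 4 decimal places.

0.3697

Σ(b_i − a_i)² = 248·6² + 122·3² + 106·1² = 10132.
Exponent = 2·71² / 10132 = 0.99507.
Bound = exp(−0.99507) = 0.36970.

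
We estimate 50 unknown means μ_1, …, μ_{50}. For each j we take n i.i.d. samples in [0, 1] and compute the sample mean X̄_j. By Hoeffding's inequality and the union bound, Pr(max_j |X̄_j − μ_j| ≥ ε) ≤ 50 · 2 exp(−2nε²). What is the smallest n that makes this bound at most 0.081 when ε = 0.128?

Need 2·50·exp(−2nε²) ≤ 0.081, i.e. exp(−2nε²) ≤ 0.081/100.
So 2nε² ≥ ln(100/0.081) = 7.118476.
Hence n ≥ 7.118476/(2·0.128²) = 217.239.
The smallest integer n is 218.

218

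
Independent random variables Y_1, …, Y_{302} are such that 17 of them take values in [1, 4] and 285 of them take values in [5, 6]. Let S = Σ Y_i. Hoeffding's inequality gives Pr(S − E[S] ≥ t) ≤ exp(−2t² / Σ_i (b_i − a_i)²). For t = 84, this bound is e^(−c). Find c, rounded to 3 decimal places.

Σ(b_i − a_i)² = 17·3² + 285·1² = 438.
c = 2t² / 438 = 2·84² / 438 = 32.2192.

32.219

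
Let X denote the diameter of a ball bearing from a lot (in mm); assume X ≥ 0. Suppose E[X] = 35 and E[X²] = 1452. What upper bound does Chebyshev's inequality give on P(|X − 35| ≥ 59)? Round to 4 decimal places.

Var(X) = E[X²] − (E[X])² = 1452 − 1225 = 227.
Chebyshev's inequality: P(|X − μ| ≥ t) ≤ Var(X)/t² = 227/3481 = 0.0652.

0.0652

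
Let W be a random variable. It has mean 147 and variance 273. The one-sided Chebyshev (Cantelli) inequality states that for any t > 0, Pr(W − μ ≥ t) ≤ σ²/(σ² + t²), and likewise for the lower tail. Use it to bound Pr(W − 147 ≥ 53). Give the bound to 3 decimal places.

0.089

Here σ² = 273 and t = 53, so σ² + t² = 3082.
Cantelli's bound: 273/3082 = 0.0886.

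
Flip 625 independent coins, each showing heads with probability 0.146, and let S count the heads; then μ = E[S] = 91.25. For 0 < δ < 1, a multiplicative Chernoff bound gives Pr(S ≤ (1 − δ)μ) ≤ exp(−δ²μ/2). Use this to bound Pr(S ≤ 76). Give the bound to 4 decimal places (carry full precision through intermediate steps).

0.2796

Write 76 = (1 − δ)μ, so δ = 1 − 76/91.25 = 0.1671233…
Then the exponent is δ²μ/2 = (μ − 76)²/(2μ) = 1.274315.
Bound = exp(−1.274315) = 0.27962.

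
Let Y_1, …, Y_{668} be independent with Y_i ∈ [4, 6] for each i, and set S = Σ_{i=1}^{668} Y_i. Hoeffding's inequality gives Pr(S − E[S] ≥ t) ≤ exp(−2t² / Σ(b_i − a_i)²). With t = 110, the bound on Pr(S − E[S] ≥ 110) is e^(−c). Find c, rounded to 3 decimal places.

Σ(b_i − a_i)² = 668·(2)² = 2672.
c = 2t²/2672 = 2·110²/2672 = 9.0569.

9.057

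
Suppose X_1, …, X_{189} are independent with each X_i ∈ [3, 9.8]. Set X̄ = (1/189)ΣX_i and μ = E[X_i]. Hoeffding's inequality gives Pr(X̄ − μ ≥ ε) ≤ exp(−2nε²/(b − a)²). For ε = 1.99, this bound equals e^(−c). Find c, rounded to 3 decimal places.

c = 2nε²/(b − a)² = 2·189·1.99² / 6.8² = 32.3728.

32.373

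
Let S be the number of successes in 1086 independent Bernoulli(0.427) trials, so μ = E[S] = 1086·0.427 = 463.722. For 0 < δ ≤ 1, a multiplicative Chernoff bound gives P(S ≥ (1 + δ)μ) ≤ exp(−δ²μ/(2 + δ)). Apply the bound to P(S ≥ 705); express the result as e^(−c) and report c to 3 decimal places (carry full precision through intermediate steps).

Write 705 = (1 + δ)μ, so δ = 705/463.722 − 1 = 0.5203074…
Then the exponent is δ²μ/(2 + δ) = (705 − μ)² / (μ·(2 + δ)) = 49.810882.

49.811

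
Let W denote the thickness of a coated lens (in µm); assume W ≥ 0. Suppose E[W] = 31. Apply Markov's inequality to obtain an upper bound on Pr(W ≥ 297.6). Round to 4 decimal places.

0.1042

Markov's inequality: for a non-negative random variable, Pr(W ≥ a) ≤ E[W]/a.
Here E[W] = 31 and a = 297.6, so the bound is 31/297.6 = 0.1042.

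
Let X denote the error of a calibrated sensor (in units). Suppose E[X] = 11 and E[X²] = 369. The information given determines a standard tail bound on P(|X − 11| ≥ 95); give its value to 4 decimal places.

0.0275

The first two moments determine the variance, so Chebyshev's inequality is the sharpest standard bound available.
Var(X) = E[X²] − (E[X])² = 369 − 121 = 248.
Chebyshev's inequality: P(|X − μ| ≥ t) ≤ Var(X)/t² = 248/9025 = 0.0275.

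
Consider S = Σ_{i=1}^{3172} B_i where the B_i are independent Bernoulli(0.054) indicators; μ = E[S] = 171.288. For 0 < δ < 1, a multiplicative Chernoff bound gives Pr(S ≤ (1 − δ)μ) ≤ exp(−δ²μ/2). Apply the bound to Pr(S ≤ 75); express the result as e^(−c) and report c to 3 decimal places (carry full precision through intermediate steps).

27.064

Write 75 = (1 − δ)μ, so δ = 1 − 75/171.288 = 0.562141…
Then the exponent is δ²μ/2 = (μ − 75)²/(2μ) = 27.063714.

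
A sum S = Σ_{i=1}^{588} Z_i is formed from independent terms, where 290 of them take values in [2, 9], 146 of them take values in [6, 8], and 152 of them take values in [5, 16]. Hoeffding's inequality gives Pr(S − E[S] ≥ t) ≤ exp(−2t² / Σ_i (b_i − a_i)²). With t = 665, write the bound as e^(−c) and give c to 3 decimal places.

26.651

Σ(b_i − a_i)² = 290·7² + 146·2² + 152·11² = 33186.
c = 2t² / 33186 = 2·665² / 33186 = 26.6513.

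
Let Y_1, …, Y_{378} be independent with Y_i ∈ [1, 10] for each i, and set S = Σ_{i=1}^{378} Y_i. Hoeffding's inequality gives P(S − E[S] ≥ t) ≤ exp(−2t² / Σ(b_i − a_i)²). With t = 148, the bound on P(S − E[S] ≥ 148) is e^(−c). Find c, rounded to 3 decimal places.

Σ(b_i − a_i)² = 378·(9)² = 30618.
c = 2t²/30618 = 2·148²/30618 = 1.4308.

1.431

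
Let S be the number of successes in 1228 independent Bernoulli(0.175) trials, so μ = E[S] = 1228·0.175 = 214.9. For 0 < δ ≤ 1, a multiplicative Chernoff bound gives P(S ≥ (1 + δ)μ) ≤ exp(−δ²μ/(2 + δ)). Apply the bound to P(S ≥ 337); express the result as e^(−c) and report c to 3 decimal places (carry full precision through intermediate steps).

Write 337 = (1 + δ)μ, so δ = 337/214.9 − 1 = 0.5681712…
Then the exponent is δ²μ/(2 + δ) = (337 − μ)² / (μ·(2 + δ)) = 27.012883.

27.013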